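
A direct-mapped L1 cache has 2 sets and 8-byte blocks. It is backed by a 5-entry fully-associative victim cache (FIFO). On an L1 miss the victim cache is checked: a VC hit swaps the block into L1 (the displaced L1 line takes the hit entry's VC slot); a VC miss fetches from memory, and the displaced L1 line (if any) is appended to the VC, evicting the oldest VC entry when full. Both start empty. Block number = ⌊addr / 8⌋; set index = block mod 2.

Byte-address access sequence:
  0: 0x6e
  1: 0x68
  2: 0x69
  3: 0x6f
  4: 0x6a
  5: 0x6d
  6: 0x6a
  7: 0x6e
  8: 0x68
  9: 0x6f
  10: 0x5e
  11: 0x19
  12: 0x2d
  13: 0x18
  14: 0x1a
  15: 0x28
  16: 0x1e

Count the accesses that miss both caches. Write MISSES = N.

MISSES = 4

#0 0x6e→b13/s1 MISS; vc=[]
#1 0x68→b13/s1 L1-HIT; vc=[]
#2 0x69→b13/s1 L1-HIT; vc=[]
#3 0x6f→b13/s1 L1-HIT; vc=[]
#4 0x6a→b13/s1 L1-HIT; vc=[]
#5 0x6d→b13/s1 L1-HIT; vc=[]
#6 0x6a→b13/s1 L1-HIT; vc=[]
#7 0x6e→b13/s1 L1-HIT; vc=[]
#8 0x68→b13/s1 L1-HIT; vc=[]
#9 0x6f→b13/s1 L1-HIT; vc=[]
#10 0x5e→b11/s1 MISS; vc=[13]
#11 0x19→b3/s1 MISS; vc=[13,11]
#12 0x2d→b5/s1 MISS; vc=[13,11,3]
#13 0x18→b3/s1 VC-HIT; vc=[13,11,5]
#14 0x1a→b3/s1 L1-HIT; vc=[13,11,5]
#15 0x28→b5/s1 VC-HIT; vc=[13,11,3]
#16 0x1e→b3/s1 VC-HIT; vc=[13,11,5]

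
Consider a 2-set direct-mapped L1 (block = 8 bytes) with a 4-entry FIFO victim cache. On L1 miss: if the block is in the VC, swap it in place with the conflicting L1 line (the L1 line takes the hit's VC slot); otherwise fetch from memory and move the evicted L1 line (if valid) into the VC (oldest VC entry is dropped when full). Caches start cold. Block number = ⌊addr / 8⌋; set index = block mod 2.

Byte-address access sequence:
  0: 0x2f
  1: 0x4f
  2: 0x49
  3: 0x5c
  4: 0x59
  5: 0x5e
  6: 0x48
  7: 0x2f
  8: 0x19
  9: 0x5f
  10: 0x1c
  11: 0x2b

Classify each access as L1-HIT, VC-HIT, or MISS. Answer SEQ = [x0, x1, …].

SEQ = [MISS, MISS, L1-HIT, MISS, L1-HIT, L1-HIT, VC-HIT, VC-HIT, MISS, VC-HIT, VC-HIT, VC-HIT]

  [0] addr=0x2f blk=5 s=1: MISS | VC []
  [1] addr=0x4f blk=9 s=1: MISS | VC [5]
  [2] addr=0x49 blk=9 s=1: L1-HIT | VC [5]
  [3] addr=0x5c blk=11 s=1: MISS | VC [5, 9]
  [4] addr=0x59 blk=11 s=1: L1-HIT | VC [5, 9]
  [5] addr=0x5e blk=11 s=1: L1-HIT | VC [5, 9]
  [6] addr=0x48 blk=9 s=1: VC-HIT | VC [5, 11]
  [7] addr=0x2f blk=5 s=1: VC-HIT | VC [9, 11]
  [8] addr=0x19 blk=3 s=1: MISS | VC [9, 11, 5]
  [9] addr=0x5f blk=11 s=1: VC-HIT | VC [9, 3, 5]
  [10] addr=0x1c blk=3 s=1: VC-HIT | VC [9, 11, 5]
  [11] addr=0x2b blk=5 s=1: VC-HIT | VC [9, 11, 3]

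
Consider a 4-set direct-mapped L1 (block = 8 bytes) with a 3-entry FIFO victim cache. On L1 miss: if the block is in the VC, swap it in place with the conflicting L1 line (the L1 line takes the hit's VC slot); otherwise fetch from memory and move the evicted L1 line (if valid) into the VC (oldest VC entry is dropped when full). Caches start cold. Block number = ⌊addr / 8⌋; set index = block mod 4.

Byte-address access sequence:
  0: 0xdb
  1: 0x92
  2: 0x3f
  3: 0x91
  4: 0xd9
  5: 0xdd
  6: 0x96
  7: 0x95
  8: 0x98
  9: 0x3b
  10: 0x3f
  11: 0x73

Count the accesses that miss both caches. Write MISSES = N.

MISSES = 5

#0 0xdb→b27/s3 MISS; vc=[]
#1 0x92→b18/s2 MISS; vc=[]
#2 0x3f→b7/s3 MISS; vc=[27]
#3 0x91→b18/s2 L1-HIT; vc=[27]
#4 0xd9→b27/s3 VC-HIT; vc=[7]
#5 0xdd→b27/s3 L1-HIT; vc=[7]
#6 0x96→b18/s2 L1-HIT; vc=[7]
#7 0x95→b18/s2 L1-HIT; vc=[7]
#8 0x98→b19/s3 MISS; vc=[7,27]
#9 0x3b→b7/s3 VC-HIT; vc=[19,27]
#10 0x3f→b7/s3 L1-HIT; vc=[19,27]
#11 0x73→b14/s2 MISS; vc=[19,27,18]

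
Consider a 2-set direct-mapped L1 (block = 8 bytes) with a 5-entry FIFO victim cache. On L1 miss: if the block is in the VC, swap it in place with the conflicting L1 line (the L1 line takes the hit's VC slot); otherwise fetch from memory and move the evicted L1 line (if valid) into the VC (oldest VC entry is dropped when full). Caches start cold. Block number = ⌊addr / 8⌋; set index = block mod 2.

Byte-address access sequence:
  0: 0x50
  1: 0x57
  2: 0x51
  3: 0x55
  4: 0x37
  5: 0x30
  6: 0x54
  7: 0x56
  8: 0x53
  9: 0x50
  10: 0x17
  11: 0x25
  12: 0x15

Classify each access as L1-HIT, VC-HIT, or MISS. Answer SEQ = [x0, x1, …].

SEQ = [MISS, L1-HIT, L1-HIT, L1-HIT, MISS, L1-HIT, VC-HIT, L1-HIT, L1-HIT, L1-HIT, MISS, MISS, VC-HIT]

0: 0x50 (blk 10, set 0) → MISS  vc=[]
1: 0x57 (blk 10, set 0) → L1-HIT  vc=[]
2: 0x51 (blk 10, set 0) → L1-HIT  vc=[]
3: 0x55 (blk 10, set 0) → L1-HIT  vc=[]
4: 0x37 (blk 6, set 0) → MISS  vc=[10]
5: 0x30 (blk 6, set 0) → L1-HIT  vc=[10]
6: 0x54 (blk 10, set 0) → VC-HIT  vc=[6]
7: 0x56 (blk 10, set 0) → L1-HIT  vc=[6]
8: 0x53 (blk 10, set 0) → L1-HIT  vc=[6]
9: 0x50 (blk 10, set 0) → L1-HIT  vc=[6]
10: 0x17 (blk 2, set 0) → MISS  vc=[6, 10]
11: 0x25 (blk 4, set 0) → MISS  vc=[6, 10, 2]
12: 0x15 (blk 2, set 0) → VC-HIT  vc=[6, 10, 4]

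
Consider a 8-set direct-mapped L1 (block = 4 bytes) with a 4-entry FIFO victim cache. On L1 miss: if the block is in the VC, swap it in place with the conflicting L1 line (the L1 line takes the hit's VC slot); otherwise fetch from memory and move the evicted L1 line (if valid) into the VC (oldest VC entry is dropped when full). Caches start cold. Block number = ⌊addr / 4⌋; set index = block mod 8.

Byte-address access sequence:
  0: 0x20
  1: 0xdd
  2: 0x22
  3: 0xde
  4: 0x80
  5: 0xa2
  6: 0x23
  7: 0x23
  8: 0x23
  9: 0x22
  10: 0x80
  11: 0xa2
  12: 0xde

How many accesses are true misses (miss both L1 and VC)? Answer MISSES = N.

MISSES = 4

#0 0x20→b8/s0 MISS; vc=[]
#1 0xdd→b55/s7 MISS; vc=[]
#2 0x22→b8/s0 L1-HIT; vc=[]
#3 0xde→b55/s7 L1-HIT; vc=[]
#4 0x80→b32/s0 MISS; vc=[8]
#5 0xa2→b40/s0 MISS; vc=[8,32]
#6 0x23→b8/s0 VC-HIT; vc=[40,32]
#7 0x23→b8/s0 L1-HIT; vc=[40,32]
#8 0x23→b8/s0 L1-HIT; vc=[40,32]
#9 0x22→b8/s0 L1-HIT; vc=[40,32]
#10 0x80→b32/s0 VC-HIT; vc=[40,8]
#11 0xa2→b40/s0 VC-HIT; vc=[32,8]
#12 0xde→b55/s7 L1-HIT; vc=[32,8]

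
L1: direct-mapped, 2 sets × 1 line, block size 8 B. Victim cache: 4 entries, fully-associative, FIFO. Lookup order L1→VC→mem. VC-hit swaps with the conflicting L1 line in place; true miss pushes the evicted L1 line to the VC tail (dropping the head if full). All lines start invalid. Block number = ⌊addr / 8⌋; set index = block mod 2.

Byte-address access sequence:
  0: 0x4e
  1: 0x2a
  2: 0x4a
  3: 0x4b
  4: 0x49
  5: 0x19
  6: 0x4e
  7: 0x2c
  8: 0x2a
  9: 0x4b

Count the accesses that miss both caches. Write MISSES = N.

MISSES = 3

#0 0x4e→b9/s1 MISS; vc=[]
#1 0x2a→b5/s1 MISS; vc=[9]
#2 0x4a→b9/s1 VC-HIT; vc=[5]
#3 0x4b→b9/s1 L1-HIT; vc=[5]
#4 0x49→b9/s1 L1-HIT; vc=[5]
#5 0x19→b3/s1 MISS; vc=[5,9]
#6 0x4e→b9/s1 VC-HIT; vc=[5,3]
#7 0x2c→b5/s1 VC-HIT; vc=[9,3]
#8 0x2a→b5/s1 L1-HIT; vc=[9,3]
#9 0x4b→b9/s1 VC-HIT; vc=[5,3]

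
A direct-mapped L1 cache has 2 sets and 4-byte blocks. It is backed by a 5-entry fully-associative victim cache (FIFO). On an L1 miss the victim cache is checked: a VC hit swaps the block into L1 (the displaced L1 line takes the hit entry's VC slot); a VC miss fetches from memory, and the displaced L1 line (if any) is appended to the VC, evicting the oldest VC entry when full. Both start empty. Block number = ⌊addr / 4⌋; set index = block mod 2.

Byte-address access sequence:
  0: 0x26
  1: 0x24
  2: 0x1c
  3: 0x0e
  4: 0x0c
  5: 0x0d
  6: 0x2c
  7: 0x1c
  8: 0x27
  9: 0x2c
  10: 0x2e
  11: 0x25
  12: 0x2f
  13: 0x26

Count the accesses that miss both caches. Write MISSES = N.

MISSES = 4

0: 0x26 (blk 9, set 1) → MISS  vc=[]
1: 0x24 (blk 9, set 1) → L1-HIT  vc=[]
2: 0x1c (blk 7, set 1) → MISS  vc=[9]
3: 0xe (blk 3, set 1) → MISS  vc=[9, 7]
4: 0xc (blk 3, set 1) → L1-HIT  vc=[9, 7]
5: 0xd (blk 3, set 1) → L1-HIT  vc=[9, 7]
6: 0x2c (blk 11, set 1) → MISS  vc=[9, 7, 3]
7: 0x1c (blk 7, set 1) → VC-HIT  vc=[9, 11, 3]
8: 0x27 (blk 9, set 1) → VC-HIT  vc=[7, 11, 3]
9: 0x2c (blk 11, set 1) → VC-HIT  vc=[7, 9, 3]
10: 0x2e (blk 11, set 1) → L1-HIT  vc=[7, 9, 3]
11: 0x25 (blk 9, set 1) → VC-HIT  vc=[7, 11, 3]
12: 0x2f (blk 11, set 1) → VC-HIT  vc=[7, 9, 3]
13: 0x26 (blk 9, set 1) → VC-HIT  vc=[7, 11, 3]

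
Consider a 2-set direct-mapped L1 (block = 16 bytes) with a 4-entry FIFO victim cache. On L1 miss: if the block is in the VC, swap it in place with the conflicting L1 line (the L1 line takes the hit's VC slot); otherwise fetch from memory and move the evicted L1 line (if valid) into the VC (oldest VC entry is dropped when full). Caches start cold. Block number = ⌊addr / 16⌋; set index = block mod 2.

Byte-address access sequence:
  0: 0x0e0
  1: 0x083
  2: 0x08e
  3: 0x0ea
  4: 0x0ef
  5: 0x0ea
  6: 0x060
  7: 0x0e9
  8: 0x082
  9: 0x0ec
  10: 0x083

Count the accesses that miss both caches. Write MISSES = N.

  [0] addr=0xe0 blk=14 s=0: MISS | VC []
  [1] addr=0x83 blk=8 s=0: MISS | VC [14]
  [2] addr=0x8e blk=8 s=0: L1-HIT | VC [14]
  [3] addr=0xea blk=14 s=0: VC-HIT | VC [8]
  [4] addr=0xef blk=14 s=0: L1-HIT | VC [8]
  [5] addr=0xea blk=14 s=0: L1-HIT | VC [8]
  [6] addr=0x60 blk=6 s=0: MISS | VC [8, 14]
  [7] addr=0xe9 blk=14 s=0: VC-HIT | VC [8, 6]
  [8] addr=0x82 blk=8 s=0: VC-HIT | VC [14, 6]
  [9] addr=0xec blk=14 s=0: VC-HIT | VC [8, 6]
  [10] addr=0x83 blk=8 s=0: VC-HIT | VC [14, 6]

MISSES = 3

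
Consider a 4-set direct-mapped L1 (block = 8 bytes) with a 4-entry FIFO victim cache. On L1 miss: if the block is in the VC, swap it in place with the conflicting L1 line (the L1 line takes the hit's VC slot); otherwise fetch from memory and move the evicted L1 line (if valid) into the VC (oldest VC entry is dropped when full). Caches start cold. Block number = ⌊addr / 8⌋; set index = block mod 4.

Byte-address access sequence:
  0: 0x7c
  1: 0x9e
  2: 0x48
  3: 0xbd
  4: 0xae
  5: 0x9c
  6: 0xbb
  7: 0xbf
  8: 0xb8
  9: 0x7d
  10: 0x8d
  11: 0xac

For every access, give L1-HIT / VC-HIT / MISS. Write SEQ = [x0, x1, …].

SEQ = [MISS, MISS, MISS, MISS, MISS, VC-HIT, VC-HIT, L1-HIT, L1-HIT, VC-HIT, MISS, VC-HIT]

  [0] addr=0x7c blk=15 s=3: MISS | VC []
  [1] addr=0x9e blk=19 s=3: MISS | VC [15]
  [2] addr=0x48 blk=9 s=1: MISS | VC [15]
  [3] addr=0xbd blk=23 s=3: MISS | VC [15, 19]
  [4] addr=0xae blk=21 s=1: MISS | VC [15, 19, 9]
  [5] addr=0x9c blk=19 s=3: VC-HIT | VC [15, 23, 9]
  [6] addr=0xbb blk=23 s=3: VC-HIT | VC [15, 19, 9]
  [7] addr=0xbf blk=23 s=3: L1-HIT | VC [15, 19, 9]
  [8] addr=0xb8 blk=23 s=3: L1-HIT | VC [15, 19, 9]
  [9] addr=0x7d blk=15 s=3: VC-HIT | VC [23, 19, 9]
  [10] addr=0x8d blk=17 s=1: MISS | VC [23, 19, 9, 21]
  [11] addr=0xac blk=21 s=1: VC-HIT | VC [23, 19, 9, 17]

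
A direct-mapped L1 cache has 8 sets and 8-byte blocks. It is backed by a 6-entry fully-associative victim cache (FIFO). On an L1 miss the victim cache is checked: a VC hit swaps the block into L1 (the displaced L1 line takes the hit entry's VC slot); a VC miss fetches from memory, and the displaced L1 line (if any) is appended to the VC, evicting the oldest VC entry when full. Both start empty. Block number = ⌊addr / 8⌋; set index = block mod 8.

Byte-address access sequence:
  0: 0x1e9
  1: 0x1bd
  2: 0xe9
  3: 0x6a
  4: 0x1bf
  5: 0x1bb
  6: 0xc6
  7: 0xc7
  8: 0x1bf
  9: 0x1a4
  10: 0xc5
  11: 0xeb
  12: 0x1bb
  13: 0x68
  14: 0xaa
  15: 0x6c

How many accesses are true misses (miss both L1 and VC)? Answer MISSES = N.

MISSES = 7

  [0] addr=0x1e9 blk=61 s=5: MISS | VC []
  [1] addr=0x1bd blk=55 s=7: MISS | VC []
  [2] addr=0xe9 blk=29 s=5: MISS | VC [61]
  [3] addr=0x6a blk=13 s=5: MISS | VC [61, 29]
  [4] addr=0x1bf blk=55 s=7: L1-HIT | VC [61, 29]
  [5] addr=0x1bb blk=55 s=7: L1-HIT | VC [61, 29]
  [6] addr=0xc6 blk=24 s=0: MISS | VC [61, 29]
  [7] addr=0xc7 blk=24 s=0: L1-HIT | VC [61, 29]
  [8] addr=0x1bf blk=55 s=7: L1-HIT | VC [61, 29]
  [9] addr=0x1a4 blk=52 s=4: MISS | VC [61, 29]
  [10] addr=0xc5 blk=24 s=0: L1-HIT | VC [61, 29]
  [11] addr=0xeb blk=29 s=5: VC-HIT | VC [61, 13]
  [12] addr=0x1bb blk=55 s=7: L1-HIT | VC [61, 13]
  [13] addr=0x68 blk=13 s=5: VC-HIT | VC [61, 29]
  [14] addr=0xaa blk=21 s=5: MISS | VC [61, 29, 13]
  [15] addr=0x6c blk=13 s=5: VC-HIT | VC [61, 29, 21]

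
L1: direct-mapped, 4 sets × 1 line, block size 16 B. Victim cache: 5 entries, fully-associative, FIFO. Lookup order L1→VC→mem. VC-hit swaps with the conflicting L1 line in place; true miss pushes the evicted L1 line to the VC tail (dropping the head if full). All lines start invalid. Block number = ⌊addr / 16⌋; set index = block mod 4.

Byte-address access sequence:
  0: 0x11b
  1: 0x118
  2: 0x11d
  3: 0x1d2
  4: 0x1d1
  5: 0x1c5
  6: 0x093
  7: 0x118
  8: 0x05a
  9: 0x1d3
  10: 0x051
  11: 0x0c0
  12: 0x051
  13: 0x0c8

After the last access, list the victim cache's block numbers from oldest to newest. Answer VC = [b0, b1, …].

0: 0x11b (blk 17, set 1) → MISS  vc=[]
1: 0x118 (blk 17, set 1) → L1-HIT  vc=[]
2: 0x11d (blk 17, set 1) → L1-HIT  vc=[]
3: 0x1d2 (blk 29, set 1) → MISS  vc=[17]
4: 0x1d1 (blk 29, set 1) → L1-HIT  vc=[17]
5: 0x1c5 (blk 28, set 0) → MISS  vc=[17]
6: 0x93 (blk 9, set 1) → MISS  vc=[17, 29]
7: 0x118 (blk 17, set 1) → VC-HIT  vc=[9, 29]
8: 0x5a (blk 5, set 1) → MISS  vc=[9, 29, 17]
9: 0x1d3 (blk 29, set 1) → VC-HIT  vc=[9, 5, 17]
10: 0x51 (blk 5, set 1) → VC-HIT  vc=[9, 29, 17]
11: 0xc0 (blk 12, set 0) → MISS  vc=[9, 29, 17, 28]
12: 0x51 (blk 5, set 1) → L1-HIT  vc=[9, 29, 17, 28]
13: 0xc8 (blk 12, set 0) → L1-HIT  vc=[9, 29, 17, 28]

VC = [9, 29, 17, 28]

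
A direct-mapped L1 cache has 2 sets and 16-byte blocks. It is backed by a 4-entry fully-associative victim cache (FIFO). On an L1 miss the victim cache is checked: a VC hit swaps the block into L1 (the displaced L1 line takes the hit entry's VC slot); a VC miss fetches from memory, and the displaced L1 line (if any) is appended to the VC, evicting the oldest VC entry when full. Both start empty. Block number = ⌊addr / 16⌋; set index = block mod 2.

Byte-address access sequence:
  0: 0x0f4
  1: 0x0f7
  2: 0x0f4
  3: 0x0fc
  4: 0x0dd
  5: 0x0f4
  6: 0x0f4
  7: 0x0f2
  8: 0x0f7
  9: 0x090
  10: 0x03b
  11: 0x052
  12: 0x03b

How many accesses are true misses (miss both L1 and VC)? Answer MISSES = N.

MISSES = 5

#0 0xf4→b15/s1 MISS; vc=[]
#1 0xf7→b15/s1 L1-HIT; vc=[]
#2 0xf4→b15/s1 L1-HIT; vc=[]
#3 0xfc→b15/s1 L1-HIT; vc=[]
#4 0xdd→b13/s1 MISS; vc=[15]
#5 0xf4→b15/s1 VC-HIT; vc=[13]
#6 0xf4→b15/s1 L1-HIT; vc=[13]
#7 0xf2→b15/s1 L1-HIT; vc=[13]
#8 0xf7→b15/s1 L1-HIT; vc=[13]
#9 0x90→b9/s1 MISS; vc=[13,15]
#10 0x3b→b3/s1 MISS; vc=[13,15,9]
#11 0x52→b5/s1 MISS; vc=[13,15,9,3]
#12 0x3b→b3/s1 VC-HIT; vc=[13,15,9,5]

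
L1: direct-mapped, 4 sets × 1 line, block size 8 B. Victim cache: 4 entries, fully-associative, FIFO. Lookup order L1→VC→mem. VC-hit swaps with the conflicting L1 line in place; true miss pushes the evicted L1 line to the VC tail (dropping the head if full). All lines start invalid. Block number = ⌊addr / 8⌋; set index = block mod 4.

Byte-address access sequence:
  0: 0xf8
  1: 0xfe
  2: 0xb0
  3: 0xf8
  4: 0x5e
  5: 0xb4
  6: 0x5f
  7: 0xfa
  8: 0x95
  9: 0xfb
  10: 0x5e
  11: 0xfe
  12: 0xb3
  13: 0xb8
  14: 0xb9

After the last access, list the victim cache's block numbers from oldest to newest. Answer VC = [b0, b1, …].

0: 0xf8 (blk 31, set 3) → MISS  vc=[]
1: 0xfe (blk 31, set 3) → L1-HIT  vc=[]
2: 0xb0 (blk 22, set 2) → MISS  vc=[]
3: 0xf8 (blk 31, set 3) → L1-HIT  vc=[]
4: 0x5e (blk 11, set 3) → MISS  vc=[31]
5: 0xb4 (blk 22, set 2) → L1-HIT  vc=[31]
6: 0x5f (blk 11, set 3) → L1-HIT  vc=[31]
7: 0xfa (blk 31, set 3) → VC-HIT  vc=[11]
8: 0x95 (blk 18, set 2) → MISS  vc=[11, 22]
9: 0xfb (blk 31, set 3) → L1-HIT  vc=[11, 22]
10: 0x5e (blk 11, set 3) → VC-HIT  vc=[31, 22]
11: 0xfe (blk 31, set 3) → VC-HIT  vc=[11, 22]
12: 0xb3 (blk 22, set 2) → VC-HIT  vc=[11, 18]
13: 0xb8 (blk 23, set 3) → MISS  vc=[11, 18, 31]
14: 0xb9 (blk 23, set 3) → L1-HIT  vc=[11, 18, 31]

VC = [11, 18, 31]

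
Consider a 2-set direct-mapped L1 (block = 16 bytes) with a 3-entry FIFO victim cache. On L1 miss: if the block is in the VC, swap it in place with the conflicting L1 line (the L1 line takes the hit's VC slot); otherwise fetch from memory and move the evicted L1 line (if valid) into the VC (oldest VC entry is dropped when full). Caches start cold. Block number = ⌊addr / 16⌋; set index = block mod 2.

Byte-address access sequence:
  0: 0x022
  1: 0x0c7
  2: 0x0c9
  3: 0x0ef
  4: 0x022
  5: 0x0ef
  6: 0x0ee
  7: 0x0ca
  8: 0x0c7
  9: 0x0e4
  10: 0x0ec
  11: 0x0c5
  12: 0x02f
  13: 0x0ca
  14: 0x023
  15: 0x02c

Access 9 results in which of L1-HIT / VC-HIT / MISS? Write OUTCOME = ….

  [0] addr=0x22 blk=2 s=0: MISS | VC []
  [1] addr=0xc7 blk=12 s=0: MISS | VC [2]
  [2] addr=0xc9 blk=12 s=0: L1-HIT | VC [2]
  [3] addr=0xef blk=14 s=0: MISS | VC [2, 12]
  [4] addr=0x22 blk=2 s=0: VC-HIT | VC [14, 12]
  [5] addr=0xef blk=14 s=0: VC-HIT | VC [2, 12]
  [6] addr=0xee blk=14 s=0: L1-HIT | VC [2, 12]
  [7] addr=0xca blk=12 s=0: VC-HIT | VC [2, 14]
  [8] addr=0xc7 blk=12 s=0: L1-HIT | VC [2, 14]
  [9] addr=0xe4 blk=14 s=0: VC-HIT | VC [2, 12]
  [10] addr=0xec blk=14 s=0: L1-HIT | VC [2, 12]
  [11] addr=0xc5 blk=12 s=0: VC-HIT | VC [2, 14]
  [12] addr=0x2f blk=2 s=0: VC-HIT | VC [12, 14]
  [13] addr=0xca blk=12 s=0: VC-HIT | VC [2, 14]
  [14] addr=0x23 blk=2 s=0: VC-HIT | VC [12, 14]
  [15] addr=0x2c blk=2 s=0: L1-HIT | VC [12, 14]

OUTCOME = VC-HIT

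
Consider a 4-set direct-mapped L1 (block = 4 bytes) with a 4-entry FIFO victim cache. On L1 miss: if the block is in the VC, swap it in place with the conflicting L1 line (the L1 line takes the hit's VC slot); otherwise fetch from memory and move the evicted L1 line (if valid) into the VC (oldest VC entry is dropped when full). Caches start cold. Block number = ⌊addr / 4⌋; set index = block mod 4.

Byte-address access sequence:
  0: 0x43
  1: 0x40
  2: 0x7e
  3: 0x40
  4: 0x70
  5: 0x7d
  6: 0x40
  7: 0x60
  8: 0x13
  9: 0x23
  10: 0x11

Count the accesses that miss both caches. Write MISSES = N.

#0 0x43→b16/s0 MISS; vc=[]
#1 0x40→b16/s0 L1-HIT; vc=[]
#2 0x7e→b31/s3 MISS; vc=[]
#3 0x40→b16/s0 L1-HIT; vc=[]
#4 0x70→b28/s0 MISS; vc=[16]
#5 0x7d→b31/s3 L1-HIT; vc=[16]
#6 0x40→b16/s0 VC-HIT; vc=[28]
#7 0x60→b24/s0 MISS; vc=[28,16]
#8 0x13→b4/s0 MISS; vc=[28,16,24]
#9 0x23→b8/s0 MISS; vc=[28,16,24,4]
#10 0x11→b4/s0 VC-HIT; vc=[28,16,24,8]

MISSES = 6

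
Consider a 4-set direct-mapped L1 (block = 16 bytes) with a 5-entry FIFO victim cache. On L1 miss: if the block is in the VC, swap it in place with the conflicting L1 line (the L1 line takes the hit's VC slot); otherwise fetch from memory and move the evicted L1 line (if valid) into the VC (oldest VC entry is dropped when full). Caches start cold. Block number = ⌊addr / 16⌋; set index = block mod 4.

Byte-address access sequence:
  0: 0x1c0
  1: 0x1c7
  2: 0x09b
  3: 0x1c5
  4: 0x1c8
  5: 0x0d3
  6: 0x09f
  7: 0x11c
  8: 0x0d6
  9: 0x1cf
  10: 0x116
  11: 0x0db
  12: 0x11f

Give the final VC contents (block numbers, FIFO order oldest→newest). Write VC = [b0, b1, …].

VC = [13, 9]

0: 0x1c0 (blk 28, set 0) → MISS  vc=[]
1: 0x1c7 (blk 28, set 0) → L1-HIT  vc=[]
2: 0x9b (blk 9, set 1) → MISS  vc=[]
3: 0x1c5 (blk 28, set 0) → L1-HIT  vc=[]
4: 0x1c8 (blk 28, set 0) → L1-HIT  vc=[]
5: 0xd3 (blk 13, set 1) → MISS  vc=[9]
6: 0x9f (blk 9, set 1) → VC-HIT  vc=[13]
7: 0x11c (blk 17, set 1) → MISS  vc=[13, 9]
8: 0xd6 (blk 13, set 1) → VC-HIT  vc=[17, 9]
9: 0x1cf (blk 28, set 0) → L1-HIT  vc=[17, 9]
10: 0x116 (blk 17, set 1) → VC-HIT  vc=[13, 9]
11: 0xdb (blk 13, set 1) → VC-HIT  vc=[17, 9]
12: 0x11f (blk 17, set 1) → VC-HIT  vc=[13, 9]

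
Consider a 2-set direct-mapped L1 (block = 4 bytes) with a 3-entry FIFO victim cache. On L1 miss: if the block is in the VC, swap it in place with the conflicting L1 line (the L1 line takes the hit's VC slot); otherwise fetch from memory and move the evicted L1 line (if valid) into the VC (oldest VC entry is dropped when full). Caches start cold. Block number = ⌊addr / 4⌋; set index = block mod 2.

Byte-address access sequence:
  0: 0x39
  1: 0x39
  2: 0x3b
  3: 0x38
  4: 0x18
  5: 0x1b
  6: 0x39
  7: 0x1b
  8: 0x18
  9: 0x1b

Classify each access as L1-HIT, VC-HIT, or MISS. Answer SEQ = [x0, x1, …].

  [0] addr=0x39 blk=14 s=0: MISS | VC []
  [1] addr=0x39 blk=14 s=0: L1-HIT | VC []
  [2] addr=0x3b blk=14 s=0: L1-HIT | VC []
  [3] addr=0x38 blk=14 s=0: L1-HIT | VC []
  [4] addr=0x18 blk=6 s=0: MISS | VC [14]
  [5] addr=0x1b blk=6 s=0: L1-HIT | VC [14]
  [6] addr=0x39 blk=14 s=0: VC-HIT | VC [6]
  [7] addr=0x1b blk=6 s=0: VC-HIT | VC [14]
  [8] addr=0x18 blk=6 s=0: L1-HIT | VC [14]
  [9] addr=0x1b blk=6 s=0: L1-HIT | VC [14]

SEQ = [MISS, L1-HIT, L1-HIT, L1-HIT, MISS, L1-HIT, VC-HIT, VC-HIT, L1-HIT, L1-HIT]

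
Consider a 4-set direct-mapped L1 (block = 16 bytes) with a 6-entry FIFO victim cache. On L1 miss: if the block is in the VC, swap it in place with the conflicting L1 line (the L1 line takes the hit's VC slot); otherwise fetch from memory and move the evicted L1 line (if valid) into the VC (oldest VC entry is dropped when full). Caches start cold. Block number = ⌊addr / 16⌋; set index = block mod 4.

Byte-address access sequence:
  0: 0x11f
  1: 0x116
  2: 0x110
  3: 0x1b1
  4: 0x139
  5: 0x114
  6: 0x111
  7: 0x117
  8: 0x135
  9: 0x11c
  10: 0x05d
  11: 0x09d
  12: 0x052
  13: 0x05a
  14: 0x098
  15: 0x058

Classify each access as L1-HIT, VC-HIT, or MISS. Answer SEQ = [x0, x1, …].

SEQ = [MISS, L1-HIT, L1-HIT, MISS, MISS, L1-HIT, L1-HIT, L1-HIT, L1-HIT, L1-HIT, MISS, MISS, VC-HIT, L1-HIT, VC-HIT, VC-HIT]

  [0] addr=0x11f blk=17 s=1: MISS | VC []
  [1] addr=0x116 blk=17 s=1: L1-HIT | VC []
  [2] addr=0x110 blk=17 s=1: L1-HIT | VC []
  [3] addr=0x1b1 blk=27 s=3: MISS | VC []
  [4] addr=0x139 blk=19 s=3: MISS | VC [27]
  [5] addr=0x114 blk=17 s=1: L1-HIT | VC [27]
  [6] addr=0x111 blk=17 s=1: L1-HIT | VC [27]
  [7] addr=0x117 blk=17 s=1: L1-HIT | VC [27]
  [8] addr=0x135 blk=19 s=3: L1-HIT | VC [27]
  [9] addr=0x11c blk=17 s=1: L1-HIT | VC [27]
  [10] addr=0x5d blk=5 s=1: MISS | VC [27, 17]
  [11] addr=0x9d blk=9 s=1: MISS | VC [27, 17, 5]
  [12] addr=0x52 blk=5 s=1: VC-HIT | VC [27, 17, 9]
  [13] addr=0x5a blk=5 s=1: L1-HIT | VC [27, 17, 9]
  [14] addr=0x98 blk=9 s=1: VC-HIT | VC [27, 17, 5]
  [15] addr=0x58 blk=5 s=1: VC-HIT | VC [27, 17, 9]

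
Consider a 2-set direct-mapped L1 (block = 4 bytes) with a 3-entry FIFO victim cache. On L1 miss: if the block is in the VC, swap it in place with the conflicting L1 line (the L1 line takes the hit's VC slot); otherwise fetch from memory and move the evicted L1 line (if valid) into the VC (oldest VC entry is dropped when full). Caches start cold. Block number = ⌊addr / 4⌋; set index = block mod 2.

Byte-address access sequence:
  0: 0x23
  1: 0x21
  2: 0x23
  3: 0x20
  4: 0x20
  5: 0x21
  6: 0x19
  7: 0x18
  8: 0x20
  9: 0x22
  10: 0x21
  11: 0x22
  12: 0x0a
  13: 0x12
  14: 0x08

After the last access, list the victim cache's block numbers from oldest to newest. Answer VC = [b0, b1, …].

  [0] addr=0x23 blk=8 s=0: MISS | VC []
  [1] addr=0x21 blk=8 s=0: L1-HIT | VC []
  [2] addr=0x23 blk=8 s=0: L1-HIT | VC []
  [3] addr=0x20 blk=8 s=0: L1-HIT | VC []
  [4] addr=0x20 blk=8 s=0: L1-HIT | VC []
  [5] addr=0x21 blk=8 s=0: L1-HIT | VC []
  [6] addr=0x19 blk=6 s=0: MISS | VC [8]
  [7] addr=0x18 blk=6 s=0: L1-HIT | VC [8]
  [8] addr=0x20 blk=8 s=0: VC-HIT | VC [6]
  [9] addr=0x22 blk=8 s=0: L1-HIT | VC [6]
  [10] addr=0x21 blk=8 s=0: L1-HIT | VC [6]
  [11] addr=0x22 blk=8 s=0: L1-HIT | VC [6]
  [12] addr=0xa blk=2 s=0: MISS | VC [6, 8]
  [13] addr=0x12 blk=4 s=0: MISS | VC [6, 8, 2]
  [14] addr=0x8 blk=2 s=0: VC-HIT | VC [6, 8, 4]

VC = [6, 8, 4]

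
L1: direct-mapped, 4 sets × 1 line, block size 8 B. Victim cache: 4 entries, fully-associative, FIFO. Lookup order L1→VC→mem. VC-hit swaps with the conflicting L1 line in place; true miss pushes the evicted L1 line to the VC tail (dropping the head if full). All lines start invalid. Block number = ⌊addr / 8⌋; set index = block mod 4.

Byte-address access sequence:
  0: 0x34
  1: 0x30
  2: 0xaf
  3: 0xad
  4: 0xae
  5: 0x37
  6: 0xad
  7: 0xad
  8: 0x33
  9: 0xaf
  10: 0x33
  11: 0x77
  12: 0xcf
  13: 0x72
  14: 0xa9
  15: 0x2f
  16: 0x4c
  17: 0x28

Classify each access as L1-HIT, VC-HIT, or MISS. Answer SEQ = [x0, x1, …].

SEQ = [MISS, L1-HIT, MISS, L1-HIT, L1-HIT, L1-HIT, L1-HIT, L1-HIT, L1-HIT, L1-HIT, L1-HIT, MISS, MISS, L1-HIT, VC-HIT, MISS, MISS, VC-HIT]

  [0] addr=0x34 blk=6 s=2: MISS | VC []
  [1] addr=0x30 blk=6 s=2: L1-HIT | VC []
  [2] addr=0xaf blk=21 s=1: MISS | VC []
  [3] addr=0xad blk=21 s=1: L1-HIT | VC []
  [4] addr=0xae blk=21 s=1: L1-HIT | VC []
  [5] addr=0x37 blk=6 s=2: L1-HIT | VC []
  [6] addr=0xad blk=21 s=1: L1-HIT | VC []
  [7] addr=0xad blk=21 s=1: L1-HIT | VC []
  [8] addr=0x33 blk=6 s=2: L1-HIT | VC []
  [9] addr=0xaf blk=21 s=1: L1-HIT | VC []
  [10] addr=0x33 blk=6 s=2: L1-HIT | VC []
  [11] addr=0x77 blk=14 s=2: MISS | VC [6]
  [12] addr=0xcf blk=25 s=1: MISS | VC [6, 21]
  [13] addr=0x72 blk=14 s=2: L1-HIT | VC [6, 21]
  [14] addr=0xa9 blk=21 s=1: VC-HIT | VC [6, 25]
  [15] addr=0x2f blk=5 s=1: MISS | VC [6, 25, 21]
  [16] addr=0x4c blk=9 s=1: MISS | VC [6, 25, 21, 5]
  [17] addr=0x28 blk=5 s=1: VC-HIT | VC [6, 25, 21, 9]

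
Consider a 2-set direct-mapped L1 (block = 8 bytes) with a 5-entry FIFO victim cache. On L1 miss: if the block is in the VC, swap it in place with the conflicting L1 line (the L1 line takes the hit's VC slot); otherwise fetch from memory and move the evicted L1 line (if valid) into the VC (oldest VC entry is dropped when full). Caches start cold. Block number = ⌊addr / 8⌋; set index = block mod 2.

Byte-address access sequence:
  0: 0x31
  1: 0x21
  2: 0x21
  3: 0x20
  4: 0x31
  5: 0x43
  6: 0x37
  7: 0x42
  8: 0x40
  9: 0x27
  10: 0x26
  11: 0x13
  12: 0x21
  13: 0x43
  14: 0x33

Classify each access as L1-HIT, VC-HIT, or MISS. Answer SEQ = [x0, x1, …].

SEQ = [MISS, MISS, L1-HIT, L1-HIT, VC-HIT, MISS, VC-HIT, VC-HIT, L1-HIT, VC-HIT, L1-HIT, MISS, VC-HIT, VC-HIT, VC-HIT]

0: 0x31 (blk 6, set 0) → MISS  vc=[]
1: 0x21 (blk 4, set 0) → MISS  vc=[6]
2: 0x21 (blk 4, set 0) → L1-HIT  vc=[6]
3: 0x20 (blk 4, set 0) → L1-HIT  vc=[6]
4: 0x31 (blk 6, set 0) → VC-HIT  vc=[4]
5: 0x43 (blk 8, set 0) → MISS  vc=[4, 6]
6: 0x37 (blk 6, set 0) → VC-HIT  vc=[4, 8]
7: 0x42 (blk 8, set 0) → VC-HIT  vc=[4, 6]
8: 0x40 (blk 8, set 0) → L1-HIT  vc=[4, 6]
9: 0x27 (blk 4, set 0) → VC-HIT  vc=[8, 6]
10: 0x26 (blk 4, set 0) → L1-HIT  vc=[8, 6]
11: 0x13 (blk 2, set 0) → MISS  vc=[8, 6, 4]
12: 0x21 (blk 4, set 0) → VC-HIT  vc=[8, 6, 2]
13: 0x43 (blk 8, set 0) → VC-HIT  vc=[4, 6, 2]
14: 0x33 (blk 6, set 0) → VC-HIT  vc=[4, 8, 2]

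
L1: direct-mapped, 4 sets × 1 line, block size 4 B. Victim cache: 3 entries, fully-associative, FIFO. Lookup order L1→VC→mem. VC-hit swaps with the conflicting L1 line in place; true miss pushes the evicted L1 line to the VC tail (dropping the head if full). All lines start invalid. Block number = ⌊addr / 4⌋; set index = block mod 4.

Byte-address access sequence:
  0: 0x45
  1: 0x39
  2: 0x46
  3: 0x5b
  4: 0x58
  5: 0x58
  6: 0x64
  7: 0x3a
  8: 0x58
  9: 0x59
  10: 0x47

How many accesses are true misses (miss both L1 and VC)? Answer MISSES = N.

0: 0x45 (blk 17, set 1) → MISS  vc=[]
1: 0x39 (blk 14, set 2) → MISS  vc=[]
2: 0x46 (blk 17, set 1) → L1-HIT  vc=[]
3: 0x5b (blk 22, set 2) → MISS  vc=[14]
4: 0x58 (blk 22, set 2) → L1-HIT  vc=[14]
5: 0x58 (blk 22, set 2) → L1-HIT  vc=[14]
6: 0x64 (blk 25, set 1) → MISS  vc=[14, 17]
7: 0x3a (blk 14, set 2) → VC-HIT  vc=[22, 17]
8: 0x58 (blk 22, set 2) → VC-HIT  vc=[14, 17]
9: 0x59 (blk 22, set 2) → L1-HIT  vc=[14, 17]
10: 0x47 (blk 17, set 1) → VC-HIT  vc=[14, 25]

MISSES = 4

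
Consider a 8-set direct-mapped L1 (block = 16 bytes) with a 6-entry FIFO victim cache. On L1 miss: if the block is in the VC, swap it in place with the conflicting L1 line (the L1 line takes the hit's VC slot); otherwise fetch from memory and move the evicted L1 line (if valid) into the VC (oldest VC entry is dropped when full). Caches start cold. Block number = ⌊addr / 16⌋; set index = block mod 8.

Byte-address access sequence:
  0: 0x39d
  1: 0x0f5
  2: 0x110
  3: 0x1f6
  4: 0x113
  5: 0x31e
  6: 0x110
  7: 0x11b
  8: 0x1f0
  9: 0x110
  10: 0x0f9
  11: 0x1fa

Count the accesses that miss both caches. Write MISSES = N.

MISSES = 5

  [0] addr=0x39d blk=57 s=1: MISS | VC []
  [1] addr=0xf5 blk=15 s=7: MISS | VC []
  [2] addr=0x110 blk=17 s=1: MISS | VC [57]
  [3] addr=0x1f6 blk=31 s=7: MISS | VC [57, 15]
  [4] addr=0x113 blk=17 s=1: L1-HIT | VC [57, 15]
  [5] addr=0x31e blk=49 s=1: MISS | VC [57, 15, 17]
  [6] addr=0x110 blk=17 s=1: VC-HIT | VC [57, 15, 49]
  [7] addr=0x11b blk=17 s=1: L1-HIT | VC [57, 15, 49]
  [8] addr=0x1f0 blk=31 s=7: L1-HIT | VC [57, 15, 49]
  [9] addr=0x110 blk=17 s=1: L1-HIT | VC [57, 15, 49]
  [10] addr=0xf9 blk=15 s=7: VC-HIT | VC [57, 31, 49]
  [11] addr=0x1fa blk=31 s=7: VC-HIT | VC [57, 15, 49]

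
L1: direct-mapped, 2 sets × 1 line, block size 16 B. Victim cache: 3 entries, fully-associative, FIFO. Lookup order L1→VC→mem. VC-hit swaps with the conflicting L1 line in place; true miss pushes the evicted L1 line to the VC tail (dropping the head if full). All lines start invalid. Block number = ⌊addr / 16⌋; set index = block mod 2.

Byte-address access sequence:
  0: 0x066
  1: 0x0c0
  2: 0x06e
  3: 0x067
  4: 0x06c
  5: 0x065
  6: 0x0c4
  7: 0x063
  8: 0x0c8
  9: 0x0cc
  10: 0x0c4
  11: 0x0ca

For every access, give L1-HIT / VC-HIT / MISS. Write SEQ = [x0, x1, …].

0: 0x66 (blk 6, set 0) → MISS  vc=[]
1: 0xc0 (blk 12, set 0) → MISS  vc=[6]
2: 0x6e (blk 6, set 0) → VC-HIT  vc=[12]
3: 0x67 (blk 6, set 0) → L1-HIT  vc=[12]
4: 0x6c (blk 6, set 0) → L1-HIT  vc=[12]
5: 0x65 (blk 6, set 0) → L1-HIT  vc=[12]
6: 0xc4 (blk 12, set 0) → VC-HIT  vc=[6]
7: 0x63 (blk 6, set 0) → VC-HIT  vc=[12]
8: 0xc8 (blk 12, set 0) → VC-HIT  vc=[6]
9: 0xcc (blk 12, set 0) → L1-HIT  vc=[6]
10: 0xc4 (blk 12, set 0) → L1-HIT  vc=[6]
11: 0xca (blk 12, set 0) → L1-HIT  vc=[6]

SEQ = [MISS, MISS, VC-HIT, L1-HIT, L1-HIT, L1-HIT, VC-HIT, VC-HIT, VC-HIT, L1-HIT, L1-HIT, L1-HIT]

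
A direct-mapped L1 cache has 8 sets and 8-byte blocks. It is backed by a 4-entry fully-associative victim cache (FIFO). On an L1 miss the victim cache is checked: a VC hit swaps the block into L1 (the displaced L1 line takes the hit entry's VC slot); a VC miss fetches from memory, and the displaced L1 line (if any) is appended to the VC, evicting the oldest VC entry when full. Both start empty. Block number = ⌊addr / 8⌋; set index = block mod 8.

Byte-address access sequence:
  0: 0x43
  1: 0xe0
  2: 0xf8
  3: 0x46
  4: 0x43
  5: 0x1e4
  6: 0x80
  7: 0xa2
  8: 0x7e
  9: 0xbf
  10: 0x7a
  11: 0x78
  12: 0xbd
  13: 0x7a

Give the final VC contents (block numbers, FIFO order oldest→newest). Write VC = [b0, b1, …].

VC = [8, 60, 31, 23]

0: 0x43 (blk 8, set 0) → MISS  vc=[]
1: 0xe0 (blk 28, set 4) → MISS  vc=[]
2: 0xf8 (blk 31, set 7) → MISS  vc=[]
3: 0x46 (blk 8, set 0) → L1-HIT  vc=[]
4: 0x43 (blk 8, set 0) → L1-HIT  vc=[]
5: 0x1e4 (blk 60, set 4) → MISS  vc=[28]
6: 0x80 (blk 16, set 0) → MISS  vc=[28, 8]
7: 0xa2 (blk 20, set 4) → MISS  vc=[28, 8, 60]
8: 0x7e (blk 15, set 7) → MISS  vc=[28, 8, 60, 31]
9: 0xbf (blk 23, set 7) → MISS  vc=[8, 60, 31, 15]
10: 0x7a (blk 15, set 7) → VC-HIT  vc=[8, 60, 31, 23]
11: 0x78 (blk 15, set 7) → L1-HIT  vc=[8, 60, 31, 23]
12: 0xbd (blk 23, set 7) → VC-HIT  vc=[8, 60, 31, 15]
13: 0x7a (blk 15, set 7) → VC-HIT  vc=[8, 60, 31, 23]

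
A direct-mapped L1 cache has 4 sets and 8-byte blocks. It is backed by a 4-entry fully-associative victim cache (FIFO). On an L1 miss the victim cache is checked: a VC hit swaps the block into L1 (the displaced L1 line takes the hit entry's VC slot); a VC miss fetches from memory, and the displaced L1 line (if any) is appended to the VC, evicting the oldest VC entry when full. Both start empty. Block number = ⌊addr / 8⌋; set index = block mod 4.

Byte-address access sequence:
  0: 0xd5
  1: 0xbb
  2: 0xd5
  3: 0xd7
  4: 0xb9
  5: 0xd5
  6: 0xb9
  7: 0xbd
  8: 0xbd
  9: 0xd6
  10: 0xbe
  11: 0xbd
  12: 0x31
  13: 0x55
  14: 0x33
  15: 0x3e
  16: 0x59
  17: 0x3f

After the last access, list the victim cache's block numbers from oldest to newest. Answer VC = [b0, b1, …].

VC = [26, 10, 23, 11]

0: 0xd5 (blk 26, set 2) → MISS  vc=[]
1: 0xbb (blk 23, set 3) → MISS  vc=[]
2: 0xd5 (blk 26, set 2) → L1-HIT  vc=[]
3: 0xd7 (blk 26, set 2) → L1-HIT  vc=[]
4: 0xb9 (blk 23, set 3) → L1-HIT  vc=[]
5: 0xd5 (blk 26, set 2) → L1-HIT  vc=[]
6: 0xb9 (blk 23, set 3) → L1-HIT  vc=[]
7: 0xbd (blk 23, set 3) → L1-HIT  vc=[]
8: 0xbd (blk 23, set 3) → L1-HIT  vc=[]
9: 0xd6 (blk 26, set 2) → L1-HIT  vc=[]
10: 0xbe (blk 23, set 3) → L1-HIT  vc=[]
11: 0xbd (blk 23, set 3) → L1-HIT  vc=[]
12: 0x31 (blk 6, set 2) → MISS  vc=[26]
13: 0x55 (blk 10, set 2) → MISS  vc=[26, 6]
14: 0x33 (blk 6, set 2) → VC-HIT  vc=[26, 10]
15: 0x3e (blk 7, set 3) → MISS  vc=[26, 10, 23]
16: 0x59 (blk 11, set 3) → MISS  vc=[26, 10, 23, 7]
17: 0x3f (blk 7, set 3) → VC-HIT  vc=[26, 10, 23, 11]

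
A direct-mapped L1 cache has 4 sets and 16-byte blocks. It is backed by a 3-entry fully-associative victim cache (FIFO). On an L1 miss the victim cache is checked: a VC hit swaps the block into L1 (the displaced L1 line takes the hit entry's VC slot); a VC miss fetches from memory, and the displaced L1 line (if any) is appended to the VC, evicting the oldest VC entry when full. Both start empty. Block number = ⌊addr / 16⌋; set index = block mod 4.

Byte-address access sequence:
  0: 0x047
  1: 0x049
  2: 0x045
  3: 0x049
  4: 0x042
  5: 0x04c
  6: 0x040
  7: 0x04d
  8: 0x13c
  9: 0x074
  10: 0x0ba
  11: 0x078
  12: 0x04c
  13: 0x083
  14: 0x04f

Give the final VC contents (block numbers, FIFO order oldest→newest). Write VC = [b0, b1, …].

#0 0x47→b4/s0 MISS; vc=[]
#1 0x49→b4/s0 L1-HIT; vc=[]
#2 0x45→b4/s0 L1-HIT; vc=[]
#3 0x49→b4/s0 L1-HIT; vc=[]
#4 0x42→b4/s0 L1-HIT; vc=[]
#5 0x4c→b4/s0 L1-HIT; vc=[]
#6 0x40→b4/s0 L1-HIT; vc=[]
#7 0x4d→b4/s0 L1-HIT; vc=[]
#8 0x13c→b19/s3 MISS; vc=[]
#9 0x74→b7/s3 MISS; vc=[19]
#10 0xba→b11/s3 MISS; vc=[19,7]
#11 0x78→b7/s3 VC-HIT; vc=[19,11]
#12 0x4c→b4/s0 L1-HIT; vc=[19,11]
#13 0x83→b8/s0 MISS; vc=[19,11,4]
#14 0x4f→b4/s0 VC-HIT; vc=[19,11,8]

VC = [19, 11, 8]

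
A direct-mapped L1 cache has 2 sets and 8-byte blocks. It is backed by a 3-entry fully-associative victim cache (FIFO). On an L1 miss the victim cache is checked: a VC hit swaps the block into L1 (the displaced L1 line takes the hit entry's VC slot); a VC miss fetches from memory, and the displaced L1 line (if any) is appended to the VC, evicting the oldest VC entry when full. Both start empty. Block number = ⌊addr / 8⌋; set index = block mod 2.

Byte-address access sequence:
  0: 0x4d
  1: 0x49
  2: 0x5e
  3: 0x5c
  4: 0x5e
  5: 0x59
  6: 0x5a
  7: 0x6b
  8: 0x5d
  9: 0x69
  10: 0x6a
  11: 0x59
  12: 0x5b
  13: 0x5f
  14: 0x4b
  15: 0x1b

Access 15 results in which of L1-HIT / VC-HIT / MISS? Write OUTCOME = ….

OUTCOME = MISS

#0 0x4d→b9/s1 MISS; vc=[]
#1 0x49→b9/s1 L1-HIT; vc=[]
#2 0x5e→b11/s1 MISS; vc=[9]
#3 0x5c→b11/s1 L1-HIT; vc=[9]
#4 0x5e→b11/s1 L1-HIT; vc=[9]
#5 0x59→b11/s1 L1-HIT; vc=[9]
#6 0x5a→b11/s1 L1-HIT; vc=[9]
#7 0x6b→b13/s1 MISS; vc=[9,11]
#8 0x5d→b11/s1 VC-HIT; vc=[9,13]
#9 0x69→b13/s1 VC-HIT; vc=[9,11]
#10 0x6a→b13/s1 L1-HIT; vc=[9,11]
#11 0x59→b11/s1 VC-HIT; vc=[9,13]
#12 0x5b→b11/s1 L1-HIT; vc=[9,13]
#13 0x5f→b11/s1 L1-HIT; vc=[9,13]
#14 0x4b→b9/s1 VC-HIT; vc=[11,13]
#15 0x1b→b3/s1 MISS; vc=[11,13,9]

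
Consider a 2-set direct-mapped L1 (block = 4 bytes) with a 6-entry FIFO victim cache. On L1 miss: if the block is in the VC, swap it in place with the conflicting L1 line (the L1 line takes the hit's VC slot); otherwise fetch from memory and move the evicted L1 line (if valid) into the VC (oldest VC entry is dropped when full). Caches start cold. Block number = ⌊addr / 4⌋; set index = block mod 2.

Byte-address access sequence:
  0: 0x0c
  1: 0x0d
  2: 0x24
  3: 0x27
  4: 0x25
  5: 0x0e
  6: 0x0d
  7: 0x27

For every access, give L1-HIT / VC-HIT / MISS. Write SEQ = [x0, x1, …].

SEQ = [MISS, L1-HIT, MISS, L1-HIT, L1-HIT, VC-HIT, L1-HIT, VC-HIT]

  [0] addr=0xc blk=3 s=1: MISS | VC []
  [1] addr=0xd blk=3 s=1: L1-HIT | VC []
  [2] addr=0x24 blk=9 s=1: MISS | VC [3]
  [3] addr=0x27 blk=9 s=1: L1-HIT | VC [3]
  [4] addr=0x25 blk=9 s=1: L1-HIT | VC [3]
  [5] addr=0xe blk=3 s=1: VC-HIT | VC [9]
  [6] addr=0xd blk=3 s=1: L1-HIT | VC [9]
  [7] addr=0x27 blk=9 s=1: VC-HIT | VC [3]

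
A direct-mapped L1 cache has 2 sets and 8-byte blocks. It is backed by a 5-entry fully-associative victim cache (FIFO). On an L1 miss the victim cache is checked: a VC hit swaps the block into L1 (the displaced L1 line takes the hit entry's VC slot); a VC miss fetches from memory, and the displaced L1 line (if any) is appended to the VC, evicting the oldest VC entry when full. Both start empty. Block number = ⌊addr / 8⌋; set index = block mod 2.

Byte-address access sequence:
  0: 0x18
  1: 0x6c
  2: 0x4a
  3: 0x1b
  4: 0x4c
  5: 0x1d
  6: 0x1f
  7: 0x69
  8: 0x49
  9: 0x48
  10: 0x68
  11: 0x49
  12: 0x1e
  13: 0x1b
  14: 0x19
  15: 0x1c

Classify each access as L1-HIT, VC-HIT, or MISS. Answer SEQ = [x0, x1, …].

  [0] addr=0x18 blk=3 s=1: MISS | VC []
  [1] addr=0x6c blk=13 s=1: MISS | VC [3]
  [2] addr=0x4a blk=9 s=1: MISS | VC [3, 13]
  [3] addr=0x1b blk=3 s=1: VC-HIT | VC [9, 13]
  [4] addr=0x4c blk=9 s=1: VC-HIT | VC [3, 13]
  [5] addr=0x1d blk=3 s=1: VC-HIT | VC [9, 13]
  [6] addr=0x1f blk=3 s=1: L1-HIT | VC [9, 13]
  [7] addr=0x69 blk=13 s=1: VC-HIT | VC [9, 3]
  [8] addr=0x49 blk=9 s=1: VC-HIT | VC [13, 3]
  [9] addr=0x48 blk=9 s=1: L1-HIT | VC [13, 3]
  [10] addr=0x68 blk=13 s=1: VC-HIT | VC [9, 3]
  [11] addr=0x49 blk=9 s=1: VC-HIT | VC [13, 3]
  [12] addr=0x1e blk=3 s=1: VC-HIT | VC [13, 9]
  [13] addr=0x1b blk=3 s=1: L1-HIT | VC [13, 9]
  [14] addr=0x19 blk=3 s=1: L1-HIT | VC [13, 9]
  [15] addr=0x1c blk=3 s=1: L1-HIT | VC [13, 9]

SEQ = [MISS, MISS, MISS, VC-HIT, VC-HIT, VC-HIT, L1-HIT, VC-HIT, VC-HIT, L1-HIT, VC-HIT, VC-HIT, VC-HIT, L1-HIT, L1-HIT, L1-HIT]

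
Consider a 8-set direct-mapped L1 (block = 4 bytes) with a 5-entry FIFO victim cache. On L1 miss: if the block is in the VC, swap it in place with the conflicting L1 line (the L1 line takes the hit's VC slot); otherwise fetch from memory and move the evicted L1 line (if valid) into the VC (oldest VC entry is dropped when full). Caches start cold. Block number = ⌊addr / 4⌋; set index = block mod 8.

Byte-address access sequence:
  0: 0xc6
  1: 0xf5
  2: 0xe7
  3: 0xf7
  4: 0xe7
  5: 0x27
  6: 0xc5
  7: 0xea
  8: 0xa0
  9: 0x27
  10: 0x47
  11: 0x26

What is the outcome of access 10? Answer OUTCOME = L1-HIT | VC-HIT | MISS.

  [0] addr=0xc6 blk=49 s=1: MISS | VC []
  [1] addr=0xf5 blk=61 s=5: MISS | VC []
  [2] addr=0xe7 blk=57 s=1: MISS | VC [49]
  [3] addr=0xf7 blk=61 s=5: L1-HIT | VC [49]
  [4] addr=0xe7 blk=57 s=1: L1-HIT | VC [49]
  [5] addr=0x27 blk=9 s=1: MISS | VC [49, 57]
  [6] addr=0xc5 blk=49 s=1: VC-HIT | VC [9, 57]
  [7] addr=0xea blk=58 s=2: MISS | VC [9, 57]
  [8] addr=0xa0 blk=40 s=0: MISS | VC [9, 57]
  [9] addr=0x27 blk=9 s=1: VC-HIT | VC [49, 57]
  [10] addr=0x47 blk=17 s=1: MISS | VC [49, 57, 9]
  [11] addr=0x26 blk=9 s=1: VC-HIT | VC [49, 57, 17]

OUTCOME = MISS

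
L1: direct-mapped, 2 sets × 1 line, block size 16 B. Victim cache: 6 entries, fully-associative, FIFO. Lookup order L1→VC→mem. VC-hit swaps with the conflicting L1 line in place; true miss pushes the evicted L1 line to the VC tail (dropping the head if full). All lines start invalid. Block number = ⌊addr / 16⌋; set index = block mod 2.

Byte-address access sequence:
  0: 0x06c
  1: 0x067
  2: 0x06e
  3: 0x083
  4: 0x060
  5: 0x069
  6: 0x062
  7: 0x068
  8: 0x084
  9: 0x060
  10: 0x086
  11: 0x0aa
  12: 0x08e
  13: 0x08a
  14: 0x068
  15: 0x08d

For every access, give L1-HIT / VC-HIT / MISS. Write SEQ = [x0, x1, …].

SEQ = [MISS, L1-HIT, L1-HIT, MISS, VC-HIT, L1-HIT, L1-HIT, L1-HIT, VC-HIT, VC-HIT, VC-HIT, MISS, VC-HIT, L1-HIT, VC-HIT, VC-HIT]

0: 0x6c (blk 6, set 0) → MISS  vc=[]
1: 0x67 (blk 6, set 0) → L1-HIT  vc=[]
2: 0x6e (blk 6, set 0) → L1-HIT  vc=[]
3: 0x83 (blk 8, set 0) → MISS  vc=[6]
4: 0x60 (blk 6, set 0) → VC-HIT  vc=[8]
5: 0x69 (blk 6, set 0) → L1-HIT  vc=[8]
6: 0x62 (blk 6, set 0) → L1-HIT  vc=[8]
7: 0x68 (blk 6, set 0) → L1-HIT  vc=[8]
8: 0x84 (blk 8, set 0) → VC-HIT  vc=[6]
9: 0x60 (blk 6, set 0) → VC-HIT  vc=[8]
10: 0x86 (blk 8, set 0) → VC-HIT  vc=[6]
11: 0xaa (blk 10, set 0) → MISS  vc=[6, 8]
12: 0x8e (blk 8, set 0) → VC-HIT  vc=[6, 10]
13: 0x8a (blk 8, set 0) → L1-HIT  vc=[6, 10]
14: 0x68 (blk 6, set 0) → VC-HIT  vc=[8, 10]
15: 0x8d (blk 8, set 0) → VC-HIT  vc=[6, 10]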